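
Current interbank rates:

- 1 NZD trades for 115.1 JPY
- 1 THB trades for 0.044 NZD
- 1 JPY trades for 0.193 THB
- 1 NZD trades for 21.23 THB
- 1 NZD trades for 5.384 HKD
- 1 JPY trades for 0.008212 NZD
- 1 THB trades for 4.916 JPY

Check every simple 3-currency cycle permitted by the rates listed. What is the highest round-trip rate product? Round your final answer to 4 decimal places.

0.9774

NZD→JPY→THB→NZD: 115.1 × 0.193 × 0.044 = 0.97743
NZD→THB→JPY→NZD: 21.23 × 4.916 × 0.008212 = 0.85706
Maximum is NZD→JPY→THB→NZD at 0.9774; no arbitrage — every cycle loses value.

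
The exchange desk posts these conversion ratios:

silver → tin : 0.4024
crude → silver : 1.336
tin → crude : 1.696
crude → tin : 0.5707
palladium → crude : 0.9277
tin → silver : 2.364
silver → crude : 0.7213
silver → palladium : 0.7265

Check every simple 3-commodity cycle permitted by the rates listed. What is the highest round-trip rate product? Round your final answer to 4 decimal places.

0.9731

silver→crude→tin→silver: 0.7213 × 0.5707 × 2.364 = 0.97313
silver→tin→crude→silver: 0.4024 × 1.696 × 1.336 = 0.91178
silver→palladium→crude→silver: 0.7265 × 0.9277 × 1.336 = 0.90043
Maximum is silver→crude→tin→silver at 0.9731; no arbitrage — every cycle loses value.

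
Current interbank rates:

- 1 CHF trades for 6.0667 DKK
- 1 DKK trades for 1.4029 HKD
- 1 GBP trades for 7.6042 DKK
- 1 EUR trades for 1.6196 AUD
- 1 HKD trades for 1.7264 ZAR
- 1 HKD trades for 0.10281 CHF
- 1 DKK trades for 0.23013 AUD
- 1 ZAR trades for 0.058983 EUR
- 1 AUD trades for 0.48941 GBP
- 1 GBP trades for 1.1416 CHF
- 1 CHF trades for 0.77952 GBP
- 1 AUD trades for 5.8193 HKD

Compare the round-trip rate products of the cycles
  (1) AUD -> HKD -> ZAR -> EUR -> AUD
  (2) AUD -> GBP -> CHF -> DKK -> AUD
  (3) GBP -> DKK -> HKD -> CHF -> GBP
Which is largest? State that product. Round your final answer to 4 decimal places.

0.9597

(1) 5.8193 × 1.7264 × 0.058983 × 1.6196 = 0.95972
(2) 0.48941 × 1.1416 × 6.0667 × 0.23013 = 0.78003
(3) 7.6042 × 1.4029 × 0.10281 × 0.77952 = 0.85495
Highest is cycle (1) at 0.9597 (≤1, no arbitrage).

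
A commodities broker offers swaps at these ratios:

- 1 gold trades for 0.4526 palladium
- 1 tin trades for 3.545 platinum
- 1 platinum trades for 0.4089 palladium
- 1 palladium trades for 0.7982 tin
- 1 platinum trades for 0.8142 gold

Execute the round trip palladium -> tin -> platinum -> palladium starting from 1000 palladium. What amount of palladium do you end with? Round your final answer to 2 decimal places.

1157.03

1000 palladium × 0.7982 = 798.2 tin
798.2 tin × 3.545 = 2829.619 platinum
2829.619 platinum × 0.4089 = 1157.0312091 palladium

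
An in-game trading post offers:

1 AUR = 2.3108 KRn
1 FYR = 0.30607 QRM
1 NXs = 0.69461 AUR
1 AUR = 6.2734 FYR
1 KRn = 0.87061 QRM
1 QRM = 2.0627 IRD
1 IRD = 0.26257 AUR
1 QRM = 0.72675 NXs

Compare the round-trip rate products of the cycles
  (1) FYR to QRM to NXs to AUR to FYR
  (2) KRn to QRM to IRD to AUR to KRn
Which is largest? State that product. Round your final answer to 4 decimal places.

1.0896

(1) 0.30607 × 0.72675 × 0.69461 × 6.2734 = 0.96928
(2) 0.87061 × 2.0627 × 0.26257 × 2.3108 = 1.08960
Highest is cycle (2) at 1.0896 (>1, arbitrage).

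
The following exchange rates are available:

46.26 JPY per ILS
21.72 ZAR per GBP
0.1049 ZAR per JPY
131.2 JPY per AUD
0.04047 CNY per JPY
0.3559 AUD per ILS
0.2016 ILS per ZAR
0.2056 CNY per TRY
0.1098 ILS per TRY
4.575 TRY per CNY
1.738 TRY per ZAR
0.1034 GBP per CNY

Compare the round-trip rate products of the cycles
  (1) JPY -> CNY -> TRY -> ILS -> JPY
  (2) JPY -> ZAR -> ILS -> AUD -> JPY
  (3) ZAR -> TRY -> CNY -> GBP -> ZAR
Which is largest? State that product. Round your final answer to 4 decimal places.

0.9875

(1) 0.04047 × 4.575 × 0.1098 × 46.26 = 0.94044
(2) 0.1049 × 0.2016 × 0.3559 × 131.2 = 0.98748
(3) 1.738 × 0.2056 × 0.1034 × 21.72 = 0.80252
Highest is cycle (2) at 0.9875 (≤1, no arbitrage).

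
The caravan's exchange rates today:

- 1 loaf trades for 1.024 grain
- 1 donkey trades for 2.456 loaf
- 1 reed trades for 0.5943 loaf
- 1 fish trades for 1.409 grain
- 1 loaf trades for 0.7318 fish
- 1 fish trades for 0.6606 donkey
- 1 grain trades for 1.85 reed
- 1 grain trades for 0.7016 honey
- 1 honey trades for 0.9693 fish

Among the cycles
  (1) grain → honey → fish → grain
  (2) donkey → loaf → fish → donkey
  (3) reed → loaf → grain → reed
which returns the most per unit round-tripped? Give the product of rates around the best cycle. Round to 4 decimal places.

(1) 0.7016 × 0.9693 × 1.409 = 0.95821
(2) 2.456 × 0.7318 × 0.6606 = 1.18730
(3) 0.5943 × 1.024 × 1.85 = 1.12584
Highest is cycle (2) at 1.1873 (>1, arbitrage).

1.1873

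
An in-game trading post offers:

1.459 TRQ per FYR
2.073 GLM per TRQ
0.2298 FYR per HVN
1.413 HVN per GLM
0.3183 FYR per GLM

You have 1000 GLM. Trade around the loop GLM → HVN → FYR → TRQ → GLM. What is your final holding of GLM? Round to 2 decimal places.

1000 GLM × 1.413 = 1413 HVN
1413 HVN × 0.2298 = 324.7074 FYR
324.7074 FYR × 1.459 = 473.7480966 TRQ
473.7480966 TRQ × 2.073 = 982.0798042518 GLM

982.08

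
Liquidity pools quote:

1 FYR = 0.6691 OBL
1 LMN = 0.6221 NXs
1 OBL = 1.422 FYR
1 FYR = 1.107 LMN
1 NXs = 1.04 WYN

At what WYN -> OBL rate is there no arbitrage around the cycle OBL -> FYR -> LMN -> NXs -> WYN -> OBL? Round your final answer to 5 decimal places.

0.98188

Known legs of the cycle: 1.422 × 1.107 × 0.6221 × 1.04 = 1.018452451536
For no arbitrage the full-cycle product must be 1, so the missing rate is 1 / 1.018452451536 ≈ 0.9818819.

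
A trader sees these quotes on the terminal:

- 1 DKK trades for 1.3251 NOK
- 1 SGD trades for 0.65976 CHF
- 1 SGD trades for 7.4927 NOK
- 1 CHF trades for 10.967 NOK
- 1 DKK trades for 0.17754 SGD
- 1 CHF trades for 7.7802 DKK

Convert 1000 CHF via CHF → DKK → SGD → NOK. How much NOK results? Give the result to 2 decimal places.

10349.64

1000 CHF × 7.7802 = 7780.2 DKK
7780.2 DKK × 0.17754 = 1381.296708 SGD
1381.296708 SGD × 7.4927 = 10349.6418440316 NOK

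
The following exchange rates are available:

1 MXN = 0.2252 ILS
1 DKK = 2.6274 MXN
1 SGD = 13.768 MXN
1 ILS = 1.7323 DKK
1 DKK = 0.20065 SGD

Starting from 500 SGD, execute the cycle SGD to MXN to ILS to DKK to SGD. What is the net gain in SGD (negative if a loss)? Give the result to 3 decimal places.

38.855

500 SGD × 13.768 = 6884 MXN
6884 MXN × 0.2252 = 1550.2768 ILS
1550.2768 ILS × 1.7323 = 2685.54450064 DKK
2685.54450064 DKK × 0.20065 = 538.854504053416 SGD
Net change: 538.854504053416 − 500 = 38.854504053416 SGD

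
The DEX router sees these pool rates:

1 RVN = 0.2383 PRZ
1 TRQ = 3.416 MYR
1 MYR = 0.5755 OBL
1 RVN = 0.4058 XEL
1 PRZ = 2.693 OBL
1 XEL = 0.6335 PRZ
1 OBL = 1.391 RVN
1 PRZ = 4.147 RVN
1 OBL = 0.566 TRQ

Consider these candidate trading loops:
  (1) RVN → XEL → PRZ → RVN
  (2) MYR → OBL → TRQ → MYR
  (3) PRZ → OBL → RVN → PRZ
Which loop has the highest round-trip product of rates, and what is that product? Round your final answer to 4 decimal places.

1.1127

(1) 0.4058 × 0.6335 × 4.147 = 1.06609
(2) 0.5755 × 0.566 × 3.416 = 1.11270
(3) 2.693 × 1.391 × 0.2383 = 0.89266
Highest is cycle (2) at 1.1127 (>1, arbitrage).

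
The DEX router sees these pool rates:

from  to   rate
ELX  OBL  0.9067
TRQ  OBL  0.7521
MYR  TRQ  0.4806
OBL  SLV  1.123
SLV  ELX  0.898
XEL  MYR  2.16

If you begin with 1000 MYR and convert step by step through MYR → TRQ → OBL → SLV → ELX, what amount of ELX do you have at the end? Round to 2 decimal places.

364.52

1000 MYR × 0.4806 = 480.6 TRQ
480.6 TRQ × 0.7521 = 361.45926 OBL
361.45926 OBL × 1.123 = 405.91874898 SLV
405.91874898 SLV × 0.898 = 364.51503658404 ELX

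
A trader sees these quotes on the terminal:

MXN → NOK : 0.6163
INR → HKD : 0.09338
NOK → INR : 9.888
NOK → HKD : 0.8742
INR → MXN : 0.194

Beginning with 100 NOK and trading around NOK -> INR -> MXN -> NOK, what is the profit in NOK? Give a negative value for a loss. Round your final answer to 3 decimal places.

100 NOK × 9.888 = 988.8 INR
988.8 INR × 0.194 = 191.8272 MXN
191.8272 MXN × 0.6163 = 118.22310336 NOK
Net change: 118.22310336 − 100 = 18.22310336 NOK

18.223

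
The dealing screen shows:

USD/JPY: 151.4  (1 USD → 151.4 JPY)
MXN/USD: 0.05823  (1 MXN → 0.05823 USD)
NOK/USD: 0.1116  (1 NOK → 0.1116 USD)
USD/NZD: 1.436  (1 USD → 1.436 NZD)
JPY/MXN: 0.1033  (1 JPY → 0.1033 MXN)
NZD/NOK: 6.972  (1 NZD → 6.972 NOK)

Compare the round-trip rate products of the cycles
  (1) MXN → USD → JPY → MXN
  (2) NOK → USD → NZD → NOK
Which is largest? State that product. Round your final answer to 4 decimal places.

1.1173

(1) 0.05823 × 151.4 × 0.1033 = 0.91070
(2) 0.1116 × 1.436 × 6.972 = 1.11732
Highest is cycle (2) at 1.1173 (>1, arbitrage).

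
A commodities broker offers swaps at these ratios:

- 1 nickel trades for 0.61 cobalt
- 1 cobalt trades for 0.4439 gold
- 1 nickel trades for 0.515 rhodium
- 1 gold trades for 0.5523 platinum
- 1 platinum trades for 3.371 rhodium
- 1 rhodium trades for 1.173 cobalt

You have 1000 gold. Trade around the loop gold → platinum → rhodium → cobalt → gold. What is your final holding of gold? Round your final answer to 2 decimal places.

1000 gold × 0.5523 = 552.3 platinum
552.3 platinum × 3.371 = 1861.8033 rhodium
1861.8033 rhodium × 1.173 = 2183.8952709 cobalt
2183.8952709 cobalt × 0.4439 = 969.43111075251 gold

969.43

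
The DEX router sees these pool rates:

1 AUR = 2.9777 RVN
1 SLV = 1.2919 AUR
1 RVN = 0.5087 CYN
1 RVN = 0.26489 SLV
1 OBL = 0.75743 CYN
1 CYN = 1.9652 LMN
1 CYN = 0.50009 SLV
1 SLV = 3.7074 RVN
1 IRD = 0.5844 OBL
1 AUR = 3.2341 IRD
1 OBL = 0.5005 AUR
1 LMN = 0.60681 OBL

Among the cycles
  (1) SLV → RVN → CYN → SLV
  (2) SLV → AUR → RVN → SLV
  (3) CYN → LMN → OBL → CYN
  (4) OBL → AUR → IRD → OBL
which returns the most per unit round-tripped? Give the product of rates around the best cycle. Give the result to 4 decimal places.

(1) 3.7074 × 0.5087 × 0.50009 = 0.94315
(2) 1.2919 × 2.9777 × 0.26489 = 1.01900
(3) 1.9652 × 0.60681 × 0.75743 = 0.90324
(4) 0.5005 × 3.2341 × 0.5844 = 0.94595
Highest is cycle (2) at 1.0190 (>1, arbitrage).

1.0190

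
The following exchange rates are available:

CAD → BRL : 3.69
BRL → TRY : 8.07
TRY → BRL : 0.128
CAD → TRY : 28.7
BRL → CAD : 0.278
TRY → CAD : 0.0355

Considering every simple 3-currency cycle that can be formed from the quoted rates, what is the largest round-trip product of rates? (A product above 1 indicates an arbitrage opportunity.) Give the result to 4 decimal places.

1.0571

BRL→TRY→CAD→BRL: 8.07 × 0.0355 × 3.69 = 1.05713
BRL→CAD→TRY→BRL: 0.278 × 28.7 × 0.128 = 1.02126
Maximum is BRL→TRY→CAD→BRL at 1.0571; arbitrage exists.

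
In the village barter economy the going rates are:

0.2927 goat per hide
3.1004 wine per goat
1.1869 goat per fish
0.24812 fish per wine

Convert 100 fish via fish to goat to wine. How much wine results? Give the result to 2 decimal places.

367.99

100 fish × 1.1869 = 118.69 goat
118.69 goat × 3.1004 = 367.986476 wine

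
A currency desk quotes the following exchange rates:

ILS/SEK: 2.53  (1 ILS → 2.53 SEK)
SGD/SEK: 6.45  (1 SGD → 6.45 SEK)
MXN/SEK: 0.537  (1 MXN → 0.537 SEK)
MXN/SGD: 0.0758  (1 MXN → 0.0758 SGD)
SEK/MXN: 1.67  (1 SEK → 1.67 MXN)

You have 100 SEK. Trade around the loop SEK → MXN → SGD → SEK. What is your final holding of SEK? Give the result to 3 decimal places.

100 SEK × 1.67 = 167 MXN
167 MXN × 0.0758 = 12.6586 SGD
12.6586 SGD × 6.45 = 81.64797 SEK

81.648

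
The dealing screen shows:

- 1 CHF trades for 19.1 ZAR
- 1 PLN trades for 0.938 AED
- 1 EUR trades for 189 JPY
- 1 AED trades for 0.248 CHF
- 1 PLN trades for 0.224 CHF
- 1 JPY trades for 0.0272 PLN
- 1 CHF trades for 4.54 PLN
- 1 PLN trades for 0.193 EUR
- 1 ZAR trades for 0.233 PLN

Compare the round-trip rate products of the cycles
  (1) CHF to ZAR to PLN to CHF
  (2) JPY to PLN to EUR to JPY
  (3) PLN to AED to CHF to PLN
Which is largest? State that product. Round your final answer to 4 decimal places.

1.0561

(1) 19.1 × 0.233 × 0.224 = 0.99687
(2) 0.0272 × 0.193 × 189 = 0.99217
(3) 0.938 × 0.248 × 4.54 = 1.05611
Highest is cycle (3) at 1.0561 (>1, arbitrage).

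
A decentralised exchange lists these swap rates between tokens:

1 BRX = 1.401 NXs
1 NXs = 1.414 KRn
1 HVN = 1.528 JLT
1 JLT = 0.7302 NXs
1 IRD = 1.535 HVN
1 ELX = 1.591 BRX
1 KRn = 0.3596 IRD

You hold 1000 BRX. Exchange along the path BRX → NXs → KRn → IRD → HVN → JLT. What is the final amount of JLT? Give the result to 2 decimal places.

1670.86

1000 BRX × 1.401 = 1401 NXs
1401 NXs × 1.414 = 1981.014 KRn
1981.014 KRn × 0.3596 = 712.3726344 IRD
712.3726344 IRD × 1.535 = 1093.491993804 HVN
1093.491993804 HVN × 1.528 = 1670.855766532512 JLT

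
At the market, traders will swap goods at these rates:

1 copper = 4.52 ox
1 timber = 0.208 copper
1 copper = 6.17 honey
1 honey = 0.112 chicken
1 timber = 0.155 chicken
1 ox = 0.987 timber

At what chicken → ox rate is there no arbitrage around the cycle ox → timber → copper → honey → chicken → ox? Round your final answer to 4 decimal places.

7.0488

Known legs of the cycle: 0.987 × 0.208 × 6.17 × 0.112 = 0.14186774784
For no arbitrage the full-cycle product must be 1, so the missing rate is 1 / 0.14186774784 ≈ 7.048818.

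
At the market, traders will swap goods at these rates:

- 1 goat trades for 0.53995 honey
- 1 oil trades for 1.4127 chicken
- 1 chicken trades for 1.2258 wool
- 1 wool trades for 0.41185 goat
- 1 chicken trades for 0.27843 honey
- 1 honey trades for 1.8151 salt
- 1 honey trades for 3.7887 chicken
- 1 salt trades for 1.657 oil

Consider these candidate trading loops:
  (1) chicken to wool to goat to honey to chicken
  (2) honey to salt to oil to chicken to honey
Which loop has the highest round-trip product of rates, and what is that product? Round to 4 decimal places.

1.1830

(1) 1.2258 × 0.41185 × 0.53995 × 3.7887 = 1.03277
(2) 1.8151 × 1.657 × 1.4127 × 0.27843 = 1.18301
Highest is cycle (2) at 1.1830 (>1, arbitrage).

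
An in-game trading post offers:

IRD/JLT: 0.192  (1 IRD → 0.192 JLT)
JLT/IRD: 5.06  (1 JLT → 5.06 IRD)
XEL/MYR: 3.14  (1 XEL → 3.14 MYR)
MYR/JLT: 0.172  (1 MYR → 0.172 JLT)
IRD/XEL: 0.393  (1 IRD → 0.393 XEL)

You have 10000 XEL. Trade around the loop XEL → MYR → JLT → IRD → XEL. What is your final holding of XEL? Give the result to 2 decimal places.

10739.92

10000 XEL × 3.14 = 31400 MYR
31400 MYR × 0.172 = 5400.8 JLT
5400.8 JLT × 5.06 = 27328.048 IRD
27328.048 IRD × 0.393 = 10739.922864 XEL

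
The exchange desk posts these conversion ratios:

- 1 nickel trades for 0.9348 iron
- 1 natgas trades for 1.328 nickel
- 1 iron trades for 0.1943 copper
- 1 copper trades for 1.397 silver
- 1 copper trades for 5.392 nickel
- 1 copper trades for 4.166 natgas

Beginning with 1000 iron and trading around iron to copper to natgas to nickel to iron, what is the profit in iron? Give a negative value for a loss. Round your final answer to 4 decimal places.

1000 iron × 0.1943 = 194.3 copper
194.3 copper × 4.166 = 809.4538 natgas
809.4538 natgas × 1.328 = 1074.9546464 nickel
1074.9546464 nickel × 0.9348 = 1004.86760345472 iron
Net change: 1004.86760345472 − 1000 = 4.86760345472 iron

4.8676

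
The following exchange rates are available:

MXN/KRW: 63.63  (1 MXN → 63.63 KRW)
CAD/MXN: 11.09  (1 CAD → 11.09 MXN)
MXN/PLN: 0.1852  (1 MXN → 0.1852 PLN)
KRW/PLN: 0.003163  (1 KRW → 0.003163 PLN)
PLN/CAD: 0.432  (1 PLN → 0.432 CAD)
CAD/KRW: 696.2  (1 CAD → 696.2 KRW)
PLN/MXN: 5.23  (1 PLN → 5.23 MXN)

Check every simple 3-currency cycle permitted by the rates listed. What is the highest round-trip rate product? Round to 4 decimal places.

PLN→MXN→KRW→PLN: 5.23 × 63.63 × 0.003163 = 1.05260
CAD→KRW→PLN→CAD: 696.2 × 0.003163 × 0.432 = 0.95130
CAD→MXN→PLN→CAD: 11.09 × 0.1852 × 0.432 = 0.88727
Maximum is PLN→MXN→KRW→PLN at 1.0526; arbitrage exists.

1.0526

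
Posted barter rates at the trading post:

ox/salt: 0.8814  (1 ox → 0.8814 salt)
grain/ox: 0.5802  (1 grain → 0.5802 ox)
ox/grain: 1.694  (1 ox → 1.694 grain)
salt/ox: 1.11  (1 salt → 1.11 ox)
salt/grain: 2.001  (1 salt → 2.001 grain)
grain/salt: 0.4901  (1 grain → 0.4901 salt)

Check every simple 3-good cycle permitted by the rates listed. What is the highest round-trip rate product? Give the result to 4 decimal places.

1.0233

grain→ox→salt→grain: 0.5802 × 0.8814 × 2.001 = 1.02329
grain→salt→ox→grain: 0.4901 × 1.11 × 1.694 = 0.92155
Maximum is grain→ox→salt→grain at 1.0233; arbitrage exists.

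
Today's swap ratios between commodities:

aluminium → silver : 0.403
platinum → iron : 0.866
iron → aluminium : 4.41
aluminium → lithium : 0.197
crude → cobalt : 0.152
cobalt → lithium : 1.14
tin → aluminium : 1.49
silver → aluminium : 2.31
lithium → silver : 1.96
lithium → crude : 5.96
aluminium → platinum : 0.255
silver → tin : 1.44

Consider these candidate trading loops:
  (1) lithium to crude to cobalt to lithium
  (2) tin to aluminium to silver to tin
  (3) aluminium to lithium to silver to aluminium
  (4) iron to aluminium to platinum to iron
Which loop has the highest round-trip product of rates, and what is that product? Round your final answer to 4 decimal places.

(1) 5.96 × 0.152 × 1.14 = 1.03275
(2) 1.49 × 0.403 × 1.44 = 0.86468
(3) 0.197 × 1.96 × 2.31 = 0.89194
(4) 4.41 × 0.255 × 0.866 = 0.97386
Highest is cycle (1) at 1.0327 (>1, arbitrage).

1.0327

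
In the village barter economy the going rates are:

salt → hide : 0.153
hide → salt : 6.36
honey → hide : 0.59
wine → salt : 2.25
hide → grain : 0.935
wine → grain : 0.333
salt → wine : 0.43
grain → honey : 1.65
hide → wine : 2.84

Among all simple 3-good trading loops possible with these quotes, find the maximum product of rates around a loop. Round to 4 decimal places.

hide→wine→salt→hide: 2.84 × 2.25 × 0.153 = 0.97767
hide→grain→honey→hide: 0.935 × 1.65 × 0.59 = 0.91022
Maximum is hide→wine→salt→hide at 0.9777; no arbitrage — every cycle loses value.

0.9777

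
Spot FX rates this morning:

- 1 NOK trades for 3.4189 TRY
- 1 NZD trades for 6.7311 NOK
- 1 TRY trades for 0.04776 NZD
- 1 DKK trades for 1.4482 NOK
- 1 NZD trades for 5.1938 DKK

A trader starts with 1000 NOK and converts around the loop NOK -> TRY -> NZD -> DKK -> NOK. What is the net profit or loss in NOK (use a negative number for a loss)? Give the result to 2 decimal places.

228.19

1000 NOK × 3.4189 = 3418.9 TRY
3418.9 TRY × 0.04776 = 163.286664 NZD
163.286664 NZD × 5.1938 = 848.0782754832 DKK
848.0782754832 DKK × 1.4482 = 1228.18695855477024 NOK
Net change: 1228.18695855477024 − 1000 = 228.18695855477024 NOK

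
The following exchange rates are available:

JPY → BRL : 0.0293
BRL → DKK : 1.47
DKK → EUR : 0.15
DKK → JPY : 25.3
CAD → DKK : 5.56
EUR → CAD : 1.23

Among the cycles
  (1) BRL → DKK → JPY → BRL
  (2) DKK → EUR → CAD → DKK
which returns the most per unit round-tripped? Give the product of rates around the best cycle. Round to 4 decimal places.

1.0897

(1) 1.47 × 25.3 × 0.0293 = 1.08970
(2) 0.15 × 1.23 × 5.56 = 1.02582
Highest is cycle (1) at 1.0897 (>1, arbitrage).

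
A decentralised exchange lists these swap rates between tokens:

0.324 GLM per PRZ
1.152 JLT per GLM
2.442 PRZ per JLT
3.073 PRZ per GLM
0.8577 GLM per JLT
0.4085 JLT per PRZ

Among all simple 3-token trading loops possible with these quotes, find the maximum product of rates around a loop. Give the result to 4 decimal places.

GLM→PRZ→JLT→GLM: 3.073 × 0.4085 × 0.8577 = 1.07669
GLM→JLT→PRZ→GLM: 1.152 × 2.442 × 0.324 = 0.91147
Maximum is GLM→PRZ→JLT→GLM at 1.0767; arbitrage exists.

1.0767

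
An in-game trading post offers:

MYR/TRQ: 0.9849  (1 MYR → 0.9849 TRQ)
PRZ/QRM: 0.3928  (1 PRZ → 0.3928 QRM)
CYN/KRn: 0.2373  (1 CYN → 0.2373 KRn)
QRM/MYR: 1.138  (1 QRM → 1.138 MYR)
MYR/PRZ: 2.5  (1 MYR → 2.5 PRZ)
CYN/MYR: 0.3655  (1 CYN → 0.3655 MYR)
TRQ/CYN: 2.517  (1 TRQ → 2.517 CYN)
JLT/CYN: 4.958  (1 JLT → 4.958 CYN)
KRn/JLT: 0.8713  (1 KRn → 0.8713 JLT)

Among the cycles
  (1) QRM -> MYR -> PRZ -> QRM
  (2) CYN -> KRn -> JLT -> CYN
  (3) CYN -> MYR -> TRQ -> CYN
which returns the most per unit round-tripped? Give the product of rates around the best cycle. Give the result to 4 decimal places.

(1) 1.138 × 2.5 × 0.3928 = 1.11752
(2) 0.2373 × 0.8713 × 4.958 = 1.02511
(3) 0.3655 × 0.9849 × 2.517 = 0.90607
Highest is cycle (1) at 1.1175 (>1, arbitrage).

1.1175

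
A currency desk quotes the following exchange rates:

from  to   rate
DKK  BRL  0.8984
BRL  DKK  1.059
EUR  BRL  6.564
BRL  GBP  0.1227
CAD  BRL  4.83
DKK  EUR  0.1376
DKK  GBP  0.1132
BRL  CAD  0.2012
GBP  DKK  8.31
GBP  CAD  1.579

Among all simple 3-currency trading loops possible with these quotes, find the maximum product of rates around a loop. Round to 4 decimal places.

EUR→BRL→DKK→EUR: 6.564 × 1.059 × 0.1376 = 0.95650
CAD→BRL→GBP→CAD: 4.83 × 0.1227 × 1.579 = 0.93578
DKK→BRL→GBP→DKK: 0.8984 × 0.1227 × 8.31 = 0.91604
Maximum is EUR→BRL→DKK→EUR at 0.9565; no arbitrage — every cycle loses value.

0.9565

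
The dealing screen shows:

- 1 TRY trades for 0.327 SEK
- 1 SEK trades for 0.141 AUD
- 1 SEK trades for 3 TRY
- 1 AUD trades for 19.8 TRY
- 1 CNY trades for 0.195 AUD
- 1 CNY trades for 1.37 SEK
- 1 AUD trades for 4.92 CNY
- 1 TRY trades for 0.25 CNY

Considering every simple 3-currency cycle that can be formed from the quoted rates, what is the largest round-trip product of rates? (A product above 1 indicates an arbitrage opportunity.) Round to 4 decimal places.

SEK→TRY→CNY→SEK: 3 × 0.25 × 1.37 = 1.02750
AUD→TRY→CNY→AUD: 19.8 × 0.25 × 0.195 = 0.96525
AUD→CNY→SEK→AUD: 4.92 × 1.37 × 0.141 = 0.95040
AUD→TRY→SEK→AUD: 19.8 × 0.327 × 0.141 = 0.91292
Maximum is SEK→TRY→CNY→SEK at 1.0275; arbitrage exists.

1.0275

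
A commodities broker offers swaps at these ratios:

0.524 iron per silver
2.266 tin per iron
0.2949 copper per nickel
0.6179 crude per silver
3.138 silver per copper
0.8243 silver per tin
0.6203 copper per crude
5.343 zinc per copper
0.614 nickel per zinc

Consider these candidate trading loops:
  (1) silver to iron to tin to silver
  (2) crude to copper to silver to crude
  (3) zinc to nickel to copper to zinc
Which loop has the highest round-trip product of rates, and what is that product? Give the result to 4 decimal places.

(1) 0.524 × 2.266 × 0.8243 = 0.97876
(2) 0.6203 × 3.138 × 0.6179 = 1.20274
(3) 0.614 × 0.2949 × 5.343 = 0.96745
Highest is cycle (2) at 1.2027 (>1, arbitrage).

1.2027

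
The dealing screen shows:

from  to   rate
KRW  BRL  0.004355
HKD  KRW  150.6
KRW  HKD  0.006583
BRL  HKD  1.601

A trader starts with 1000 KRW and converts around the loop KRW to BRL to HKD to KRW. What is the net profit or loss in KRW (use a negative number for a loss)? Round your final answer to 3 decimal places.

50.037

1000 KRW × 0.004355 = 4.355 BRL
4.355 BRL × 1.601 = 6.972355 HKD
6.972355 HKD × 150.6 = 1050.036663 KRW
Net change: 1050.036663 − 1000 = 50.036663 KRW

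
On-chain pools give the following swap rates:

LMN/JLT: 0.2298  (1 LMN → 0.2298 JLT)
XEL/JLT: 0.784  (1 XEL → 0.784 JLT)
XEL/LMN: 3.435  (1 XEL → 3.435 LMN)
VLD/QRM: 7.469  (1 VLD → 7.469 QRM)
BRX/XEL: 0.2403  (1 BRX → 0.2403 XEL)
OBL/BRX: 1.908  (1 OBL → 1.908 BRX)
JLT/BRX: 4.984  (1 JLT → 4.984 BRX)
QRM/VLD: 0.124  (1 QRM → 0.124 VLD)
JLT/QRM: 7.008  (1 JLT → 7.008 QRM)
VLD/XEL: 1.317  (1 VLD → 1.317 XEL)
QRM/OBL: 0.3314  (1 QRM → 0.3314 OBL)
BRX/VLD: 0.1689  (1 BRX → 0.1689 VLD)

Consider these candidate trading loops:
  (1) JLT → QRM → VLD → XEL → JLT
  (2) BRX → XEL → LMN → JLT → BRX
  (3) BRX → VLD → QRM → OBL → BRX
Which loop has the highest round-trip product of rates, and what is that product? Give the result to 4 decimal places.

(1) 7.008 × 0.124 × 1.317 × 0.784 = 0.89726
(2) 0.2403 × 3.435 × 0.2298 × 4.984 = 0.94538
(3) 0.1689 × 7.469 × 0.3314 × 1.908 = 0.79767
Highest is cycle (2) at 0.9454 (≤1, no arbitrage).

0.9454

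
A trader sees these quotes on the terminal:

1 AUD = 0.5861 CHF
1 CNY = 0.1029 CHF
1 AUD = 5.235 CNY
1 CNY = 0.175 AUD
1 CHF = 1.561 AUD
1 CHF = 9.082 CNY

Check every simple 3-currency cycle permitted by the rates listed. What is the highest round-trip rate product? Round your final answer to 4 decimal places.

AUD→CHF→CNY→AUD: 0.5861 × 9.082 × 0.175 = 0.93152
AUD→CNY→CHF→AUD: 5.235 × 0.1029 × 1.561 = 0.84088
Maximum is AUD→CHF→CNY→AUD at 0.9315; no arbitrage — every cycle loses value.

0.9315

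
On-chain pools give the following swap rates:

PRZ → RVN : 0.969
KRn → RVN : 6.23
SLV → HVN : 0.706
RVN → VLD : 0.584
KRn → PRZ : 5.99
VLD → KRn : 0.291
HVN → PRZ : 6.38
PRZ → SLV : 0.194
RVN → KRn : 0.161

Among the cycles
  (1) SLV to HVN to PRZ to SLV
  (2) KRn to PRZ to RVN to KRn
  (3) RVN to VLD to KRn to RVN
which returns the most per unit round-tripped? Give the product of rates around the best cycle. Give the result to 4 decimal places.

(1) 0.706 × 6.38 × 0.194 = 0.87383
(2) 5.99 × 0.969 × 0.161 = 0.93449
(3) 0.584 × 0.291 × 6.23 = 1.05875
Highest is cycle (3) at 1.0588 (>1, arbitrage).

1.0588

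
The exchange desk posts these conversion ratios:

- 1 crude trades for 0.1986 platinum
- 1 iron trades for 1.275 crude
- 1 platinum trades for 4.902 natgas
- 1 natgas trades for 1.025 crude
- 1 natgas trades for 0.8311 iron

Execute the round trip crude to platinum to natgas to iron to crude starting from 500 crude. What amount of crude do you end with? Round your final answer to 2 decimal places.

500 crude × 0.1986 = 99.3 platinum
99.3 platinum × 4.902 = 486.7686 natgas
486.7686 natgas × 0.8311 = 404.55338346 iron
404.55338346 iron × 1.275 = 515.8055639115 crude

515.81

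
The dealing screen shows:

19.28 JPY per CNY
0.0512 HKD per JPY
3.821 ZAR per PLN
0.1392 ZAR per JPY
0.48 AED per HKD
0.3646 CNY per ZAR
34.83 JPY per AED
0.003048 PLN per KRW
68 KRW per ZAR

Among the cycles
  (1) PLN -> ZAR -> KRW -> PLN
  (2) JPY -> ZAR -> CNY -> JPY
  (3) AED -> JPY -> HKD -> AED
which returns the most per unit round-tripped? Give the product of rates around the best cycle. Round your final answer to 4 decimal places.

0.9785

(1) 3.821 × 68 × 0.003048 = 0.79196
(2) 0.1392 × 0.3646 × 19.28 = 0.97850
(3) 34.83 × 0.0512 × 0.48 = 0.85598
Highest is cycle (2) at 0.9785 (≤1, no arbitrage).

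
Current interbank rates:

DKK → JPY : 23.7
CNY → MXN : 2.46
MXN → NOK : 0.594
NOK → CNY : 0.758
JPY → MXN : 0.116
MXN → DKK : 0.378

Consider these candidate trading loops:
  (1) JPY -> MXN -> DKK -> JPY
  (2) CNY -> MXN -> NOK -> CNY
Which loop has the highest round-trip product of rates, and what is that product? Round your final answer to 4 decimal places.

1.1076

(1) 0.116 × 0.378 × 23.7 = 1.03920
(2) 2.46 × 0.594 × 0.758 = 1.10762
Highest is cycle (2) at 1.1076 (>1, arbitrage).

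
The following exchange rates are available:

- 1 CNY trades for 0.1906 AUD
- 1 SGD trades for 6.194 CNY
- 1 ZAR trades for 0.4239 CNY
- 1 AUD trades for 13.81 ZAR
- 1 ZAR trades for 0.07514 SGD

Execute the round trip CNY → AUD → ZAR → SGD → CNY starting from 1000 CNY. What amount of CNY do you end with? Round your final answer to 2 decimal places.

1000 CNY × 0.1906 = 190.6 AUD
190.6 AUD × 13.81 = 2632.186 ZAR
2632.186 ZAR × 0.07514 = 197.78245604 SGD
197.78245604 SGD × 6.194 = 1225.06453271176 CNY

1225.06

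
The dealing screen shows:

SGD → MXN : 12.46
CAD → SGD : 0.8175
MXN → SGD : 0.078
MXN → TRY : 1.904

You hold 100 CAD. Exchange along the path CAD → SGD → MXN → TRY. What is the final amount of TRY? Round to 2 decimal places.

1939.42

100 CAD × 0.8175 = 81.75 SGD
81.75 SGD × 12.46 = 1018.605 MXN
1018.605 MXN × 1.904 = 1939.42392 TRY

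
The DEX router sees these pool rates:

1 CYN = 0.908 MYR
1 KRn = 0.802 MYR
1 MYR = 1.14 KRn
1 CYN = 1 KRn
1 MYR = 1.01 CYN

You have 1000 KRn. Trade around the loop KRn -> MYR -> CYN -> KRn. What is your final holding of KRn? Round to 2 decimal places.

810.02

1000 KRn × 0.802 = 802 MYR
802 MYR × 1.01 = 810.02 CYN
810.02 CYN × 1 = 810.02 KRn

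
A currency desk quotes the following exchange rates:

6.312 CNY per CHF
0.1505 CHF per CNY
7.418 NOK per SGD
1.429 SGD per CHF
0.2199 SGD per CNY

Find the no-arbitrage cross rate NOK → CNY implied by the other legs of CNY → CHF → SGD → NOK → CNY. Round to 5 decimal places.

0.62682

Known legs of the cycle: 0.1505 × 1.429 × 7.418 = 1.595348461
For no arbitrage the full-cycle product must be 1, so the missing rate is 1 / 1.595348461 ≈ 0.6268223.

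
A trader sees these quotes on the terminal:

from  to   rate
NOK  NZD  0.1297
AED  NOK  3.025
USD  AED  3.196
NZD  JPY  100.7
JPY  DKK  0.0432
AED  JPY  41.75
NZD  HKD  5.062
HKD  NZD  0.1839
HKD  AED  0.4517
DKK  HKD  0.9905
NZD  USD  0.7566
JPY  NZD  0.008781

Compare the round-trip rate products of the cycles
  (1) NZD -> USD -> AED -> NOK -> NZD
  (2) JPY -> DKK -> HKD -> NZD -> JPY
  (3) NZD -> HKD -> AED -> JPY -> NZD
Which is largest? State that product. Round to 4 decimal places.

(1) 0.7566 × 3.196 × 3.025 × 0.1297 = 0.94872
(2) 0.0432 × 0.9905 × 0.1839 × 100.7 = 0.79241
(3) 5.062 × 0.4517 × 41.75 × 0.008781 = 0.83825
Highest is cycle (1) at 0.9487 (≤1, no arbitrage).

0.9487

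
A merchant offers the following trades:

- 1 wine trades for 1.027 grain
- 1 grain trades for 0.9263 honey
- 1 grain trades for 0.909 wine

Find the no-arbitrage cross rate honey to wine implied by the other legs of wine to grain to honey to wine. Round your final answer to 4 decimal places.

1.0512

Known legs of the cycle: 1.027 × 0.9263 = 0.9513101
For no arbitrage the full-cycle product must be 1, so the missing rate is 1 / 0.9513101 ≈ 1.051182.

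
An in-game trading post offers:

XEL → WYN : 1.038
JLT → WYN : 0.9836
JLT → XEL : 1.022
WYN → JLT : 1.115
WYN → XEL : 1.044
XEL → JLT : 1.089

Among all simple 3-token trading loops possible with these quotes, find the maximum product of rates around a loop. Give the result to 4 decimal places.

JLT→XEL→WYN→JLT: 1.022 × 1.038 × 1.115 = 1.18283
JLT→WYN→XEL→JLT: 0.9836 × 1.044 × 1.089 = 1.11827
Maximum is JLT→XEL→WYN→JLT at 1.1828; arbitrage exists.

1.1828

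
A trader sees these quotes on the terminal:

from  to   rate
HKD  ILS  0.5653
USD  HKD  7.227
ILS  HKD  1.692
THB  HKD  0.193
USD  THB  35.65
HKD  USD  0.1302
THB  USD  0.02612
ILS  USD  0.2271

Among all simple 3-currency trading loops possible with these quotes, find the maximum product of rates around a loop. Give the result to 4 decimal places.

USD→HKD→ILS→USD: 7.227 × 0.5653 × 0.2271 = 0.92780
USD→THB→HKD→USD: 35.65 × 0.193 × 0.1302 = 0.89583
Maximum is USD→HKD→ILS→USD at 0.9278; no arbitrage — every cycle loses value.

0.9278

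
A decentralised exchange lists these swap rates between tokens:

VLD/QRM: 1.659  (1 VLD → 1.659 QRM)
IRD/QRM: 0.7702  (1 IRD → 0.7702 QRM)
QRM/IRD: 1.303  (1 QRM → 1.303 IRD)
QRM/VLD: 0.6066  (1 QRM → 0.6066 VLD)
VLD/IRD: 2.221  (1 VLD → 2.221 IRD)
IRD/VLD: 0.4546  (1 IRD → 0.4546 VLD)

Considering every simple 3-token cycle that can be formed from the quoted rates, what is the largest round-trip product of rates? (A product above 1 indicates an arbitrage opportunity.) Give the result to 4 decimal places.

IRD→QRM→VLD→IRD: 0.7702 × 0.6066 × 2.221 = 1.03766
IRD→VLD→QRM→IRD: 0.4546 × 1.659 × 1.303 = 0.98270
Maximum is IRD→QRM→VLD→IRD at 1.0377; arbitrage exists.

1.0377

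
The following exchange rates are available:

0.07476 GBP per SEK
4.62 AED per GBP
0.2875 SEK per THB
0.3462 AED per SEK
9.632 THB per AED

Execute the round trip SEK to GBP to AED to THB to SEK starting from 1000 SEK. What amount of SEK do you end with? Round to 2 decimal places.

1000 SEK × 0.07476 = 74.76 GBP
74.76 GBP × 4.62 = 345.3912 AED
345.3912 AED × 9.632 = 3326.8080384 THB
3326.8080384 THB × 0.2875 = 956.45731104 SEK

956.46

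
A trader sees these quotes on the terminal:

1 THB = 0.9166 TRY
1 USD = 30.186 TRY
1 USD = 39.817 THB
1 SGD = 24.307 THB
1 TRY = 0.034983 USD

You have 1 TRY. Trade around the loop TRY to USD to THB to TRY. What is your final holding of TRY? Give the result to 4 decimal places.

1 TRY × 0.034983 = 0.034983 USD
0.034983 USD × 39.817 = 1.392918111 THB
1.392918111 THB × 0.9166 = 1.2767487405426 TRY

1.2767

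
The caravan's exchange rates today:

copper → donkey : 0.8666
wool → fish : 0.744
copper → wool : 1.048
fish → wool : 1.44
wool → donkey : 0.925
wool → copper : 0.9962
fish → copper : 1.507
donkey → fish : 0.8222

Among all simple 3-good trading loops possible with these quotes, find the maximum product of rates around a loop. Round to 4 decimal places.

1.1750

copper→wool→fish→copper: 1.048 × 0.744 × 1.507 = 1.17503
donkey→fish→wool→donkey: 0.8222 × 1.44 × 0.925 = 1.09517
copper→donkey→fish→copper: 0.8666 × 0.8222 × 1.507 = 1.07377
Maximum is copper→wool→fish→copper at 1.1750; arbitrage exists.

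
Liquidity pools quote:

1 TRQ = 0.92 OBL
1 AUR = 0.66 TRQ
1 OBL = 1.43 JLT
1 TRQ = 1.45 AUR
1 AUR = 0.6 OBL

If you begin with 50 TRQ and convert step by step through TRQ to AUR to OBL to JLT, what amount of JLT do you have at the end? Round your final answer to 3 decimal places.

50 TRQ × 1.45 = 72.5 AUR
72.5 AUR × 0.6 = 43.5 OBL
43.5 OBL × 1.43 = 62.205 JLT

62.205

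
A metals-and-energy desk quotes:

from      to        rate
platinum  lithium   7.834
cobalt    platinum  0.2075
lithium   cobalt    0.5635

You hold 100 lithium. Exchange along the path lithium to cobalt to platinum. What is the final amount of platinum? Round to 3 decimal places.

100 lithium × 0.5635 = 56.35 cobalt
56.35 cobalt × 0.2075 = 11.692625 platinum

11.693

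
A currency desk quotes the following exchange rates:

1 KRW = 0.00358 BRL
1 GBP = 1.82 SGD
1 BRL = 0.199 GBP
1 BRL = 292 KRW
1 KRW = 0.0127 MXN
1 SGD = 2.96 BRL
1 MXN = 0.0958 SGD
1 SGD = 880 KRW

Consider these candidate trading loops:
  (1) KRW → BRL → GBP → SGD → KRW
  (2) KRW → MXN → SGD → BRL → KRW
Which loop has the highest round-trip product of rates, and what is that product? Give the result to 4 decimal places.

(1) 0.00358 × 0.199 × 1.82 × 880 = 1.14101
(2) 0.0127 × 0.0958 × 2.96 × 292 = 1.05158
Highest is cycle (1) at 1.1410 (>1, arbitrage).

1.1410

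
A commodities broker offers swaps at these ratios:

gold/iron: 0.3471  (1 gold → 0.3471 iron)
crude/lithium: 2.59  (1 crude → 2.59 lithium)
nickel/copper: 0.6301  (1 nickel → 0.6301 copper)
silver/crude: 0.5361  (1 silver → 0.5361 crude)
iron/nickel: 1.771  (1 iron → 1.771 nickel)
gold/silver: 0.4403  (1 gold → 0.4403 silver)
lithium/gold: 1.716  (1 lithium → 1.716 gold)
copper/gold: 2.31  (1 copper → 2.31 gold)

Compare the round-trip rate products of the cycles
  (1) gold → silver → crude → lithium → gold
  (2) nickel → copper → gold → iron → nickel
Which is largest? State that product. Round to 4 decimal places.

(1) 0.4403 × 0.5361 × 2.59 × 1.716 = 1.04909
(2) 0.6301 × 2.31 × 0.3471 × 1.771 = 0.89474
Highest is cycle (1) at 1.0491 (>1, arbitrage).

1.0491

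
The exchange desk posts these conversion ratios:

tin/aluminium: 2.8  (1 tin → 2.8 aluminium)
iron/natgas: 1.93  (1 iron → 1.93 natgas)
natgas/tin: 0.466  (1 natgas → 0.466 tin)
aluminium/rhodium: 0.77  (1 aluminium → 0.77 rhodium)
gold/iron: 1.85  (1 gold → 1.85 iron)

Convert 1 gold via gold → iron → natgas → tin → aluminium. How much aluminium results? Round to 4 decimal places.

4.6588

1 gold × 1.85 = 1.85 iron
1.85 iron × 1.93 = 3.5705 natgas
3.5705 natgas × 0.466 = 1.663853 tin
1.663853 tin × 2.8 = 4.6587884 aluminium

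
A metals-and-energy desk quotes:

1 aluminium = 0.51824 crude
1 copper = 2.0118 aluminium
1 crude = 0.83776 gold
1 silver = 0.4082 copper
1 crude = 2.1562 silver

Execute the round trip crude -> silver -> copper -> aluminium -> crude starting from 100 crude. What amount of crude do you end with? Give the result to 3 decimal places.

91.765

100 crude × 2.1562 = 215.62 silver
215.62 silver × 0.4082 = 88.016084 copper
88.016084 copper × 2.0118 = 177.0707577912 aluminium
177.0707577912 aluminium × 0.51824 = 91.765149517711488 crude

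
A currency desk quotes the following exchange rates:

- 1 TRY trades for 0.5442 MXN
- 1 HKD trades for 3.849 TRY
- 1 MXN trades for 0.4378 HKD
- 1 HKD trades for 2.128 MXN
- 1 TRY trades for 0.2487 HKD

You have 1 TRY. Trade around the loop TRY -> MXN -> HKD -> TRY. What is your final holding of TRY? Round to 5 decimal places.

0.91703

1 TRY × 0.5442 = 0.5442 MXN
0.5442 MXN × 0.4378 = 0.23825076 HKD
0.23825076 HKD × 3.849 = 0.91702717524 TRY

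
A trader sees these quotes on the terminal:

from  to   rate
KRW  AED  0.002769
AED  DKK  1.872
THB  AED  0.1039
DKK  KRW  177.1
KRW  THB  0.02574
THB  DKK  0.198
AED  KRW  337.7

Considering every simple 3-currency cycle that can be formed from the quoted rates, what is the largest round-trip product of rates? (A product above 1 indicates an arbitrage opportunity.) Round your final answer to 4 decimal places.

0.9180

KRW→AED→DKK→KRW: 0.002769 × 1.872 × 177.1 = 0.91801
THB→AED→KRW→THB: 0.1039 × 337.7 × 0.02574 = 0.90314
THB→DKK→KRW→THB: 0.198 × 177.1 × 0.02574 = 0.90259
Maximum is KRW→AED→DKK→KRW at 0.9180; no arbitrage — every cycle loses value.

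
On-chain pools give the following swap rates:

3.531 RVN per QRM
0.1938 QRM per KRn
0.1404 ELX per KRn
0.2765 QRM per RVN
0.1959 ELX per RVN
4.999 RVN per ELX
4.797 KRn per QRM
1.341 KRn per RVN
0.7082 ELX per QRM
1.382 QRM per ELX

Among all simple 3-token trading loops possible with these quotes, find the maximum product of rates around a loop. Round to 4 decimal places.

0.9789

RVN→QRM→ELX→RVN: 0.2765 × 0.7082 × 4.999 = 0.97889
RVN→ELX→QRM→RVN: 0.1959 × 1.382 × 3.531 = 0.95596
KRn→ELX→RVN→KRn: 0.1404 × 4.999 × 1.341 = 0.94119
KRn→ELX→QRM→KRn: 0.1404 × 1.382 × 4.797 = 0.93078
KRn→QRM→RVN→KRn: 0.1938 × 3.531 × 1.341 = 0.91766
Maximum is RVN→QRM→ELX→RVN at 0.9789; no arbitrage — every cycle loses value.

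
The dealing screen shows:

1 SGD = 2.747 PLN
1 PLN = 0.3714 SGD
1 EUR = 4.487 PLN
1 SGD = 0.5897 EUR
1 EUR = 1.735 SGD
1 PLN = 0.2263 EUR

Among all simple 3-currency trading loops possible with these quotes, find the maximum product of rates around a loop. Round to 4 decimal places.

SGD→PLN→EUR→SGD: 2.747 × 0.2263 × 1.735 = 1.07856
SGD→EUR→PLN→SGD: 0.5897 × 4.487 × 0.3714 = 0.98272
Maximum is SGD→PLN→EUR→SGD at 1.0786; arbitrage exists.

1.0786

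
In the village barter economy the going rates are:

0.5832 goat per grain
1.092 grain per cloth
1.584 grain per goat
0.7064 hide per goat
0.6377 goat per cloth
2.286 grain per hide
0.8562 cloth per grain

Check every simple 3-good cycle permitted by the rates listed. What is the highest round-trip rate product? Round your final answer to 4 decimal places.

hide→grain→goat→hide: 2.286 × 0.5832 × 0.7064 = 0.94177
grain→cloth→goat→grain: 0.8562 × 0.6377 × 1.584 = 0.86486
Maximum is hide→grain→goat→hide at 0.9418; no arbitrage — every cycle loses value.

0.9418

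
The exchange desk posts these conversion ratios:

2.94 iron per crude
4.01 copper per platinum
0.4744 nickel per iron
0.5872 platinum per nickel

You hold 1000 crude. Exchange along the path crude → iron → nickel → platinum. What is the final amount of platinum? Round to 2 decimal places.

1000 crude × 2.94 = 2940 iron
2940 iron × 0.4744 = 1394.736 nickel
1394.736 nickel × 0.5872 = 818.9889792 platinum

818.99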